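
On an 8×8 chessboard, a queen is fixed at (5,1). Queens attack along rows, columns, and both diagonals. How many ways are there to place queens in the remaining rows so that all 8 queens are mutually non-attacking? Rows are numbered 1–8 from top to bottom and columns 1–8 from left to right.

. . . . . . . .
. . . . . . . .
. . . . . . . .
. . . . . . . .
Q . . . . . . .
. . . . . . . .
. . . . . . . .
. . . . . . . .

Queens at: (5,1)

18

Branch on row 1: col 2 → 3; col 3 → 4; col 4 → 5; col 6 → 4; col 7 → 1; col 8 → 1.
Sum: 3 + 4 + 5 + 4 + 1 + 1 = 18.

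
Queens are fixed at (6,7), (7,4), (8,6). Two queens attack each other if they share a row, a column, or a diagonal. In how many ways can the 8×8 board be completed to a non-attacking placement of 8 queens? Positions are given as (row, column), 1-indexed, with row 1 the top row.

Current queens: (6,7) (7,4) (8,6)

Branch on row 1: col 1 → 0; col 3 → 1; col 5 → 0; col 8 → 1.
Sum: 0 + 1 + 0 + 1 = 2.

2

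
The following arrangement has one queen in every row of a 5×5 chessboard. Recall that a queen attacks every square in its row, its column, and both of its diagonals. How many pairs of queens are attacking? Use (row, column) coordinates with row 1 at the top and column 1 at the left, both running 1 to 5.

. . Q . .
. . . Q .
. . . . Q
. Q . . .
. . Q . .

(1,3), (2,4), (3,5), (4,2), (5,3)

Same column: (1,3)–(5,3) (column 3).
Same diagonal: (1,3)–(2,4) (|1−2| = |3−4| = 1); (1,3)–(3,5) (|1−3| = |3−5| = 2); (2,4)–(3,5) (|2−3| = |4−5| = 1); (2,4)–(4,2) (|2−4| = |4−2| = 2); (3,5)–(5,3) (|3−5| = |5−3| = 2); (4,2)–(5,3) (|4−5| = |2−3| = 1).
Total attacking pairs: 7.

7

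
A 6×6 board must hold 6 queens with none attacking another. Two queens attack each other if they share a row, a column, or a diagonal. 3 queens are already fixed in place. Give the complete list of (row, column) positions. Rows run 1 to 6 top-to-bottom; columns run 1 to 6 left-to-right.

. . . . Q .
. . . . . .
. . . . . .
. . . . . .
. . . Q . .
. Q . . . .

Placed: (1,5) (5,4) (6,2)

Row 2: attacked by (1,5)→{4,5,6}; (5,4)→{1,4}; (6,2)→{2,6}. Safe: 3. Place at column 3.
Row 3: attacked by (1,5)→{3,5}; (2,3)→{2,3,4}; (5,4)→{2,4,6}; (6,2)→{2,5}. Safe: 1. Place at column 1.
Row 4: attacked by (1,5)→{2,5}; (2,3)→{1,3,5}; (3,1)→{1,2}; (5,4)→{3,4,5}; (6,2)→{2,4}. Safe: 6. Place at column 6.
Columns [5, 3, 1, 6, 4, 2], r−c [-4, -1, 2, -2, 1, 4], r+c [6, 5, 4, 10, 9, 8] are all distinct, so no two queens attack.

(1,5) (2,3) (3,1) (4,6) (5,4) (6,2)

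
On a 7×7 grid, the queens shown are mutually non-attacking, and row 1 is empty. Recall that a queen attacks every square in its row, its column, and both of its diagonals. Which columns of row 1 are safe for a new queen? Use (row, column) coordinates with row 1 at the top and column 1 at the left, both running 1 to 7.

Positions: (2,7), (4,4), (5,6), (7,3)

columns 5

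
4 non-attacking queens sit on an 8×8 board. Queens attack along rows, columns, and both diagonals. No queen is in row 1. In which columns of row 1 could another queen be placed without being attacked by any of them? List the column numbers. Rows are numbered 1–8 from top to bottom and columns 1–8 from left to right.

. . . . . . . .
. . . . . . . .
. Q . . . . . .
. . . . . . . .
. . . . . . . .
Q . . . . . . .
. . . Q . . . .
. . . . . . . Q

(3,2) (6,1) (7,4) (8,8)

columns 3, 5, 7

(3,2) attacks row 1 at column 2 and diagonals 4.
(6,1) attacks row 1 at column 1 and diagonals 6.
(7,4) attacks row 1 at column 4.
(8,8) attacks row 1 at column 8 and diagonals 1.
Attacked columns: {1, 2, 4, 6, 8}. Safe: {3, 5, 7}.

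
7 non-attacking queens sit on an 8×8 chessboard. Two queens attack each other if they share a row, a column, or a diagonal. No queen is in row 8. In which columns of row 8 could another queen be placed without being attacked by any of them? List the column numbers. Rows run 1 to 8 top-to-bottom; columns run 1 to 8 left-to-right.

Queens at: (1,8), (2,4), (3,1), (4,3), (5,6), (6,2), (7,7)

columns 5

(1,8) attacks row 8 at column 8 and diagonals 1.
(2,4) attacks row 8 at column 4.
(3,1) attacks row 8 at column 1 and diagonals 6.
(4,3) attacks row 8 at column 3 and diagonals 7.
(5,6) attacks row 8 at column 6 and diagonals 3.
(6,2) attacks row 8 at column 2 and diagonals 4.
(7,7) attacks row 8 at column 7 and diagonals 6, 8.
Attacked columns: {1, 2, 3, 4, 6, 7, 8}. Safe: {5}.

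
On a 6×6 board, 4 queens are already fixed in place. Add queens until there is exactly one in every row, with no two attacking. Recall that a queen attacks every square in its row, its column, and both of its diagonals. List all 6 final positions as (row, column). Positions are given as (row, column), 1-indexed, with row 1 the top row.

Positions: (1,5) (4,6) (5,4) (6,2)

(1,5) (2,3) (3,1) (4,6) (5,4) (6,2)

Row 2: attacked by (1,5)→{4,5,6}; (4,6)→{4,6}; (5,4)→{1,4}; (6,2)→{2,6}. Safe: 3. Place at column 3.
Row 3: attacked by (1,5)→{3,5}; (2,3)→{2,3,4}; (4,6)→{5,6}; (5,4)→{2,4,6}; (6,2)→{2,5}. Safe: 1. Place at column 1.
Columns [5, 3, 1, 6, 4, 2], r−c [-4, -1, 2, -2, 1, 4], r+c [6, 5, 4, 10, 9, 8] are all distinct, so no two queens attack.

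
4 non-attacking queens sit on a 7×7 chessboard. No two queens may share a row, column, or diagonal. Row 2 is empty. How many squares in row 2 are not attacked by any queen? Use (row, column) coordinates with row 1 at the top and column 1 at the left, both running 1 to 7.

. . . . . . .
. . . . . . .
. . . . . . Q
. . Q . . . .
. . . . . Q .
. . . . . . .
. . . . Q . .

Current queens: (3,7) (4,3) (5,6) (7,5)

(3,7) attacks row 2 at column 7 and diagonals 6.
(4,3) attacks row 2 at column 3 and diagonals 1, 5.
(5,6) attacks row 2 at column 6 and diagonals 3.
(7,5) attacks row 2 at column 5.
Attacked columns: {1, 3, 5, 6, 7}. Safe: {2, 4}.

2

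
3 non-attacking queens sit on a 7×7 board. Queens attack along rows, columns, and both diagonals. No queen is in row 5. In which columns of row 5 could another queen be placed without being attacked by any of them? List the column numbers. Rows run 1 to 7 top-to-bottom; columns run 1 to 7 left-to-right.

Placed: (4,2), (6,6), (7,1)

(4,2) attacks row 5 at column 2 and diagonals 1, 3.
(6,6) attacks row 5 at column 6 and diagonals 5, 7.
(7,1) attacks row 5 at column 1 and diagonals 3.
Attacked columns: {1, 2, 3, 5, 6, 7}. Safe: {4}.

columns 4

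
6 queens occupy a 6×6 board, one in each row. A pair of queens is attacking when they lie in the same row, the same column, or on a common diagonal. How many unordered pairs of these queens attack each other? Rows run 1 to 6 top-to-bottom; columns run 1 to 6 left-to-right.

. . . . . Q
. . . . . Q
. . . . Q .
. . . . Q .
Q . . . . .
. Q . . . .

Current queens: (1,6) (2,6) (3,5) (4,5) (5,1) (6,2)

Same column: (1,6)–(2,6) (column 6); (3,5)–(4,5) (column 5).
Same diagonal: (2,6)–(3,5) (|2−3| = |6−5| = 1); (2,6)–(6,2) (|2−6| = |6−2| = 4); (3,5)–(6,2) (|3−6| = |5−2| = 3); (5,1)–(6,2) (|5−6| = |1−2| = 1).
Total attacking pairs: 6.

6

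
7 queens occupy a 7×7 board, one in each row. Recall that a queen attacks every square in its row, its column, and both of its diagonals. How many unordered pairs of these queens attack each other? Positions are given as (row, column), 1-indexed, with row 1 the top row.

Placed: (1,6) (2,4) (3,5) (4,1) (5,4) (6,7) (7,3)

2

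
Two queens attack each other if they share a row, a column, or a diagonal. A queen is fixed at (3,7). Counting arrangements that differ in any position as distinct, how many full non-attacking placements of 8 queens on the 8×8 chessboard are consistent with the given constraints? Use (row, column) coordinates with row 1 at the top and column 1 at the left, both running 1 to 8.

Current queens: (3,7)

Branch on row 1: col 1 → 0; col 2 → 2; col 3 → 2; col 4 → 3; col 6 → 7; col 8 → 0.
Sum: 0 + 2 + 2 + 3 + 7 + 0 = 14.

14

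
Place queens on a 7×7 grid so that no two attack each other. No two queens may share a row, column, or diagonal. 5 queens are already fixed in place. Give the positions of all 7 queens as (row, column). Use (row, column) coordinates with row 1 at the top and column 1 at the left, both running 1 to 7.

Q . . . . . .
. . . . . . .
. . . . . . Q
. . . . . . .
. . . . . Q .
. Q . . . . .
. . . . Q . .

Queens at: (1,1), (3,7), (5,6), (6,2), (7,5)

Row 2: attacked by (1,1)→{1,2}; (3,7)→{6,7}; (5,6)→{3,6}; (6,2)→{2,6}; (7,5)→{5}. Safe: 4. Place at column 4.
Row 4: attacked by (1,1)→{1,4}; (2,4)→{2,4,6}; (3,7)→{6,7}; (5,6)→{5,6,7}; (6,2)→{2,4}; (7,5)→{2,5}. Safe: 3. Place at column 3.
Columns [1, 4, 7, 3, 6, 2, 5], r−c [0, -2, -4, 1, -1, 4, 2], r+c [2, 6, 10, 7, 11, 8, 12] are all distinct, so no two queens attack.

(1,1) (2,4) (3,7) (4,3) (5,6) (6,2) (7,5)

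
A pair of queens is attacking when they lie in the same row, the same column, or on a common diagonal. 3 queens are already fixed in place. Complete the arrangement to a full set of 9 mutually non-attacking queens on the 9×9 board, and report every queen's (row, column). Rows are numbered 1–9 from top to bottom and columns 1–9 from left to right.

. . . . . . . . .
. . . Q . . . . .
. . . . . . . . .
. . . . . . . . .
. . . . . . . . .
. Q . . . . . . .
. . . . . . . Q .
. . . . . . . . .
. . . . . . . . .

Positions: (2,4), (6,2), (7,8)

(1,6) (2,4) (3,9) (4,1) (5,5) (6,2) (7,8) (8,3) (9,7)

Row 1: attacked by (2,4)→{3,4,5}; (6,2)→{2,7}; (7,8)→{2,8}. Safe: 1, 6, 9. Place at column 6.
Row 3: attacked by (1,6)→{4,6,8}; (2,4)→{3,4,5}; (6,2)→{2,5}; (7,8)→{4,8}. Safe: 1, 7, 9. Place at column 9.
Row 4: attacked by (1,6)→{3,6,9}; (2,4)→{2,4,6}; (3,9)→{8,9}; (6,2)→{2,4}; (7,8)→{5,8}. Safe: 1, 7. Place at column 1.
Row 5: attacked by (1,6)→{2,6}; (2,4)→{1,4,7}; (3,9)→{7,9}; (4,1)→{1,2}; (6,2)→{1,2,3}; (7,8)→{6,8}. Safe: 5. Place at column 5.
Row 8: attacked by (1,6)→{6}; (2,4)→{4}; (3,9)→{4,9}; (4,1)→{1,5}; (5,5)→{2,5,8}; (6,2)→{2,4}; (7,8)→{7,8,9}. Safe: 3. Place at column 3.
Row 9: attacked by (1,6)→{6}; (2,4)→{4}; (3,9)→{3,9}; (4,1)→{1,6}; (5,5)→{1,5,9}; (6,2)→{2,5}; (7,8)→{6,8}; (8,3)→{2,3,4}. Safe: 7. Place at column 7.
Columns [6, 4, 9, 1, 5, 2, 8, 3, 7], r−c [-5, -2, -6, 3, 0, 4, -1, 5, 2], r+c [7, 6, 12, 5, 10, 8, 15, 11, 16] are all distinct, so no two queens attack.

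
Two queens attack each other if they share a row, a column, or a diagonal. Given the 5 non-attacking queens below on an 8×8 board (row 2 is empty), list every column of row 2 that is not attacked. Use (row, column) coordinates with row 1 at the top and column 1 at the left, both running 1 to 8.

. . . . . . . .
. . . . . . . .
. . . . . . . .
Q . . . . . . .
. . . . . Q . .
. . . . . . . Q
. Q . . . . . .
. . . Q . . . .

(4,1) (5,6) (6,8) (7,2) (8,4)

(4,1) attacks row 2 at column 1 and diagonals 3.
(5,6) attacks row 2 at column 6 and diagonals 3.
(6,8) attacks row 2 at column 8 and diagonals 4.
(7,2) attacks row 2 at column 2 and diagonals 7.
(8,4) attacks row 2 at column 4.
Attacked columns: {1, 2, 3, 4, 6, 7, 8}. Safe: {5}.

columns 5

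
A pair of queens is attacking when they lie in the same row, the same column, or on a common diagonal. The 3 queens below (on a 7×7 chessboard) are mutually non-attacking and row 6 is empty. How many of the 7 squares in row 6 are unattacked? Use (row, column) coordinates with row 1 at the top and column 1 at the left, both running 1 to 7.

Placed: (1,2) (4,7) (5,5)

2

(1,2) attacks row 6 at column 2 and diagonals 7.
(4,7) attacks row 6 at column 7 and diagonals 5.
(5,5) attacks row 6 at column 5 and diagonals 4, 6.
Attacked columns: {2, 4, 5, 6, 7}. Safe: {1, 3}.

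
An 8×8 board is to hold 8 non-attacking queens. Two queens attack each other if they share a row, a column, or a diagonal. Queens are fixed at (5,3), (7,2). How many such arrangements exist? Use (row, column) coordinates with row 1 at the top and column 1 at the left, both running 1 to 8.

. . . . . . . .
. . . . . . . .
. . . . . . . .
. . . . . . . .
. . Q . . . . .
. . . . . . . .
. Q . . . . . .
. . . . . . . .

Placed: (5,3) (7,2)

Branch on row 1: col 1 → 1; col 4 → 0; col 5 → 2; col 6 → 1.
Sum: 1 + 0 + 2 + 1 = 4.

4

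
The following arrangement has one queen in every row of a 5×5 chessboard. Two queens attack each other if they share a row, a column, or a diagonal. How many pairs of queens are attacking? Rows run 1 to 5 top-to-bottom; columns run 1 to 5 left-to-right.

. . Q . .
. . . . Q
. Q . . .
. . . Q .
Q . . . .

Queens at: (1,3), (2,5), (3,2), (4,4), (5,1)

0

All columns are distinct and no two queens satisfy |Δrow| = |Δcol|, so no pair attacks.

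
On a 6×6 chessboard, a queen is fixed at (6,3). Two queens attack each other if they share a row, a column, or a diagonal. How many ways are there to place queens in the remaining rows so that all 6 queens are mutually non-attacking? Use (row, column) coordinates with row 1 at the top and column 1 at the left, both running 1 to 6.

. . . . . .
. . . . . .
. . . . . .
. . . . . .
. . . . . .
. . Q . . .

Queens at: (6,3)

1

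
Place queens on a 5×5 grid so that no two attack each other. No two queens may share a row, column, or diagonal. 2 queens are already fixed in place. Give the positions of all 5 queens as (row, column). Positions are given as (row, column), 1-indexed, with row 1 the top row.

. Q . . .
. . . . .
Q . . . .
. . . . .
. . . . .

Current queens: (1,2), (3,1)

(1,2) (2,4) (3,1) (4,3) (5,5)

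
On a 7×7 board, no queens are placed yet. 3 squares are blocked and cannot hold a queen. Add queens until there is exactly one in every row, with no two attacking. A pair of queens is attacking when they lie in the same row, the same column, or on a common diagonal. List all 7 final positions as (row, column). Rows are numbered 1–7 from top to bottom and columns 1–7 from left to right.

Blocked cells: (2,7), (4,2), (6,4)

(1,2) (2,6) (3,3) (4,7) (5,4) (6,1) (7,5)

Row 1: Safe: 1, 2, 3, 4, 5, 6, 7. Place at column 2.
Row 2: attacked by (1,2)→{1,2,3}. Blocked: 7. Safe: 4, 5, 6. Place at column 6.
Row 3: attacked by (1,2)→{2,4}; (2,6)→{5,6,7}. Safe: 1, 3. Place at column 3.
Row 4: attacked by (1,2)→{2,5}; (2,6)→{4,6}; (3,3)→{2,3,4}. Blocked: 2. Safe: 1, 7. Place at column 7.
Row 5: attacked by (1,2)→{2,6}; (2,6)→{3,6}; (3,3)→{1,3,5}; (4,7)→{6,7}. Safe: 4. Place at column 4.
Row 6: attacked by (1,2)→{2,7}; (2,6)→{2,6}; (3,3)→{3,6}; (4,7)→{5,7}; (5,4)→{3,4,5}. Blocked: 4. Safe: 1. Place at column 1.
Row 7: attacked by (1,2)→{2}; (2,6)→{1,6}; (3,3)→{3,7}; (4,7)→{4,7}; (5,4)→{2,4,6}; (6,1)→{1,2}. Safe: 5. Place at column 5.
Columns [2, 6, 3, 7, 4, 1, 5], r−c [-1, -4, 0, -3, 1, 5, 2], r+c [3, 8, 6, 11, 9, 7, 12] are all distinct, so no two queens attack.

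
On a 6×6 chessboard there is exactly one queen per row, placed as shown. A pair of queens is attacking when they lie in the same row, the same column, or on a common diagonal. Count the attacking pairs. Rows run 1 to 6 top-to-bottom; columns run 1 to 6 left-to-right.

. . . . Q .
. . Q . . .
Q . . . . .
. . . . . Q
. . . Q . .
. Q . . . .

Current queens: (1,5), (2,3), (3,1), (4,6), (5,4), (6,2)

0

All columns are distinct and no two queens satisfy |Δrow| = |Δcol|, so no pair attacks.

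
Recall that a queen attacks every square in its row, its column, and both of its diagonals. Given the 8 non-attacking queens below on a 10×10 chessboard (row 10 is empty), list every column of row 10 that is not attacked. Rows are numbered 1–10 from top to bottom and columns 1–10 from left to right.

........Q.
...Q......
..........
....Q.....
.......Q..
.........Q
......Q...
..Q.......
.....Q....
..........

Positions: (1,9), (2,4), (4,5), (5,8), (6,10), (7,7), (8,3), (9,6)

(1,9) attacks row 10 at column 9.
(2,4) attacks row 10 at column 4.
(4,5) attacks row 10 at column 5.
(5,8) attacks row 10 at column 8 and diagonals 3.
(6,10) attacks row 10 at column 10 and diagonals 6.
(7,7) attacks row 10 at column 7 and diagonals 4, 10.
(8,3) attacks row 10 at column 3 and diagonals 1, 5.
(9,6) attacks row 10 at column 6 and diagonals 5, 7.
Attacked columns: {1, 3, 4, 5, 6, 7, 8, 9, 10}. Safe: {2}.

columns 2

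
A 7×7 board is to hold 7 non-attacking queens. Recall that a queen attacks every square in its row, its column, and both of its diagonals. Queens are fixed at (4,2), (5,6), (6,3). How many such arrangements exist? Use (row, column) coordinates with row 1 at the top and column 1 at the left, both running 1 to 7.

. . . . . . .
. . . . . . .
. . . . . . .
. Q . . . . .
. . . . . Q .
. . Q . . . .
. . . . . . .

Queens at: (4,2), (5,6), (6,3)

1

Branch on row 1: col 1 → 0; col 4 → 1; col 7 → 0.
Sum: 0 + 1 + 0 = 1.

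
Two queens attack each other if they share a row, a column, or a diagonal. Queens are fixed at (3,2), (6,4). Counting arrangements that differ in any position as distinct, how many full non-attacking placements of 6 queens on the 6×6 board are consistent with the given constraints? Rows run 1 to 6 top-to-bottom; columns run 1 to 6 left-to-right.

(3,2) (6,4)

1

Branch on row 1: col 1 → 0; col 3 → 1; col 5 → 0; col 6 → 0.
Sum: 0 + 1 + 0 + 0 = 1.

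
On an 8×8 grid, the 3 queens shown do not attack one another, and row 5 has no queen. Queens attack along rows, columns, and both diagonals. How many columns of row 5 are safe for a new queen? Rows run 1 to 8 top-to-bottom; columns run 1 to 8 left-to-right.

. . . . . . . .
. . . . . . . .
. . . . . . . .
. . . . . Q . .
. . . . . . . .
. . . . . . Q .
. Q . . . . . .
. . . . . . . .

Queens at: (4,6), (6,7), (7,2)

2

(4,6) attacks row 5 at column 6 and diagonals 5, 7.
(6,7) attacks row 5 at column 7 and diagonals 6, 8.
(7,2) attacks row 5 at column 2 and diagonals 4.
Attacked columns: {2, 4, 5, 6, 7, 8}. Safe: {1, 3}.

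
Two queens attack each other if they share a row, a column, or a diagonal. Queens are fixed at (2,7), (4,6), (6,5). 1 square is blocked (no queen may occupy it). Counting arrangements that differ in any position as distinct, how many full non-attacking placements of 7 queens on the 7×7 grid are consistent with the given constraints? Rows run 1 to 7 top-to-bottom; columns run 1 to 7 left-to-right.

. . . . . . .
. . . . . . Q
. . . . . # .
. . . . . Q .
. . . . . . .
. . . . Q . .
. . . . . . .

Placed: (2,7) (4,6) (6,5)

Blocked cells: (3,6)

1

Branch on row 1: col 1 → 0; col 2 → 0; col 4 → 1.
Sum: 0 + 0 + 1 = 1.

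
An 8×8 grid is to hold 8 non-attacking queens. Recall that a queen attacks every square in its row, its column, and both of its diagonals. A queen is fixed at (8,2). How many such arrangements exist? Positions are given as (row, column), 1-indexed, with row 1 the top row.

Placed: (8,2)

Branch on row 1: col 1 → 0; col 3 → 2; col 4 → 3; col 5 → 3; col 6 → 0; col 7 → 0; col 8 → 0.
Sum: 0 + 2 + 3 + 3 + 0 + 0 + 0 = 8.

8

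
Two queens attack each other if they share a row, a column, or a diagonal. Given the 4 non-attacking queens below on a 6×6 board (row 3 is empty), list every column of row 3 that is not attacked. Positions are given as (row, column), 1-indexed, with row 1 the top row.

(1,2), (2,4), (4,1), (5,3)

columns 6

(1,2) attacks row 3 at column 2 and diagonals 4.
(2,4) attacks row 3 at column 4 and diagonals 3, 5.
(4,1) attacks row 3 at column 1 and diagonals 2.
(5,3) attacks row 3 at column 3 and diagonals 1, 5.
Attacked columns: {1, 2, 3, 4, 5}. Safe: {6}.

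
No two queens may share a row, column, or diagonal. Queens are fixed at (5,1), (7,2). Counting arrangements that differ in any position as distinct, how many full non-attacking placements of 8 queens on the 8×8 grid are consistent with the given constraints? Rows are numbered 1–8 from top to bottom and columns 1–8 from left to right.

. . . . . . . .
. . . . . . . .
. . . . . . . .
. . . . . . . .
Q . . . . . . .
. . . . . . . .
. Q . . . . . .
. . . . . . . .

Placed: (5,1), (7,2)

6

Branch on row 1: col 3 → 2; col 4 → 1; col 6 → 3; col 7 → 0.
Sum: 2 + 1 + 3 + 0 = 6.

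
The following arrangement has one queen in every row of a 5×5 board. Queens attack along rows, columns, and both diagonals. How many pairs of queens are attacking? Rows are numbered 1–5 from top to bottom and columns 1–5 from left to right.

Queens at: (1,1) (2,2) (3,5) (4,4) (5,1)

5

Same column: (1,1)–(5,1) (column 1).
Same diagonal: (1,1)–(2,2) (|1−2| = |1−2| = 1); (1,1)–(4,4) (|1−4| = |1−4| = 3); (2,2)–(4,4) (|2−4| = |2−4| = 2); (3,5)–(4,4) (|3−4| = |5−4| = 1).
Total attacking pairs: 5.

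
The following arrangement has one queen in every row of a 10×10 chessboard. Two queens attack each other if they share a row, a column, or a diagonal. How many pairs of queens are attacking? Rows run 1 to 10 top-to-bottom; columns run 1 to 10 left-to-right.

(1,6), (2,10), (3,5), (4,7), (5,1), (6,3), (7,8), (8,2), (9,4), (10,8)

1

Same column: (7,8)–(10,8) (column 8).
Total attacking pairs: 1.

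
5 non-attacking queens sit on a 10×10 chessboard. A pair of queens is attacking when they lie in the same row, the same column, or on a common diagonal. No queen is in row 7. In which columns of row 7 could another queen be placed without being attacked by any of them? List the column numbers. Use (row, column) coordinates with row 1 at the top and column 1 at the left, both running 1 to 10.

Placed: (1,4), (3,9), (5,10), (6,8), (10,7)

columns 1, 2, 3, 6

(1,4) attacks row 7 at column 4 and diagonals 10.
(3,9) attacks row 7 at column 9 and diagonals 5.
(5,10) attacks row 7 at column 10 and diagonals 8.
(6,8) attacks row 7 at column 8 and diagonals 7, 9.
(10,7) attacks row 7 at column 7 and diagonals 4, 10.
Attacked columns: {4, 5, 7, 8, 9, 10}. Safe: {1, 2, 3, 6}.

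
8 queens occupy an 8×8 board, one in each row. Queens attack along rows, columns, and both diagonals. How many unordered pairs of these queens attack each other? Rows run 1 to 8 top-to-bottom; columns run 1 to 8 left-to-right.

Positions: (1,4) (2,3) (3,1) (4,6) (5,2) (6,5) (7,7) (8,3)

Same column: (2,3)–(8,3) (column 3).
Same diagonal: (1,4)–(2,3) (|1−2| = |4−3| = 1); (6,5)–(8,3) (|6−8| = |5−3| = 2).
Total attacking pairs: 3.

3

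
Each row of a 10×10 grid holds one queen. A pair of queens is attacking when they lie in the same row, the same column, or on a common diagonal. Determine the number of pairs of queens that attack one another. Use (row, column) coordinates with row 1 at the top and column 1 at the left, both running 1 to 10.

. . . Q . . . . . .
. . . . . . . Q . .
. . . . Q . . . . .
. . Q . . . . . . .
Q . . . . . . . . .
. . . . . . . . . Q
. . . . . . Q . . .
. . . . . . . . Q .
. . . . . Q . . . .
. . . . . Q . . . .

3

Same column: (9,6)–(10,6) (column 6).
Same diagonal: (5,1)–(10,6) (|5−10| = |1−6| = 5); (6,10)–(10,6) (|6−10| = |10−6| = 4).
Total attacking pairs: 3.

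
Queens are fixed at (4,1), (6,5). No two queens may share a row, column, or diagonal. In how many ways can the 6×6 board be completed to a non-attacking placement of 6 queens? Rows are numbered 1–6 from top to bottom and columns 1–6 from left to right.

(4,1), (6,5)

Branch on row 1: col 2 → 1; col 3 → 0; col 6 → 0.
Sum: 1 + 0 + 0 = 1.

1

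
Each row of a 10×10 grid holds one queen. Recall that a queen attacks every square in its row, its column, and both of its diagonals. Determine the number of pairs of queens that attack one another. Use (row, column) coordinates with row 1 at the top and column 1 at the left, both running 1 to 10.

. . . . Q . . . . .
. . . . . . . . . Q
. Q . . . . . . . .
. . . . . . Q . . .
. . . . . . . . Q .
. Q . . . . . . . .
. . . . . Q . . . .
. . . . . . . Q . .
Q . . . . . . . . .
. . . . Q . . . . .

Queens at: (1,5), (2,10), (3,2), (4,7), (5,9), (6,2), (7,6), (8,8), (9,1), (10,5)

4

Same column: (1,5)–(10,5) (column 5); (3,2)–(6,2) (column 2).
Same diagonal: (1,5)–(5,9) (|1−5| = |5−9| = 4); (3,2)–(7,6) (|3−7| = |2−6| = 4).
Total attacking pairs: 4.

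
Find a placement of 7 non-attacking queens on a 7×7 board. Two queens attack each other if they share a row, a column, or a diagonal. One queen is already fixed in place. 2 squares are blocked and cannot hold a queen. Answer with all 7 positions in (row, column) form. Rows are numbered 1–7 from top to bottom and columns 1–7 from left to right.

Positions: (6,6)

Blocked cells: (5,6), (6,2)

(1,2) (2,7) (3,5) (4,3) (5,1) (6,6) (7,4)

Row 1: attacked by (6,6)→{1,6}. Safe: 2, 3, 4, 5, 7. Place at column 2.
Row 2: attacked by (1,2)→{1,2,3}; (6,6)→{2,6}. Safe: 4, 5, 7. Place at column 7.
Row 3: attacked by (1,2)→{2,4}; (2,7)→{6,7}; (6,6)→{3,6}. Safe: 1, 5. Place at column 5.
Row 4: attacked by (1,2)→{2,5}; (2,7)→{5,7}; (3,5)→{4,5,6}; (6,6)→{4,6}. Safe: 1, 3. Place at column 3.
Row 5: attacked by (1,2)→{2,6}; (2,7)→{4,7}; (3,5)→{3,5,7}; (4,3)→{2,3,4}; (6,6)→{5,6,7}. Blocked: 6. Safe: 1. Place at column 1.
Row 7: attacked by (1,2)→{2}; (2,7)→{2,7}; (3,5)→{1,5}; (4,3)→{3,6}; (5,1)→{1,3}; (6,6)→{5,6,7}. Safe: 4. Place at column 4.
Columns [2, 7, 5, 3, 1, 6, 4], r−c [-1, -5, -2, 1, 4, 0, 3], r+c [3, 9, 8, 7, 6, 12, 11] are all distinct, so no two queens attack.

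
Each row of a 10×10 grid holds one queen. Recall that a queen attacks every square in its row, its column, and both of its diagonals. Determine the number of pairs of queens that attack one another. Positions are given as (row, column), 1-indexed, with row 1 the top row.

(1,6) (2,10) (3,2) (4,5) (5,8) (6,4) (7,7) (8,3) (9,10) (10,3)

4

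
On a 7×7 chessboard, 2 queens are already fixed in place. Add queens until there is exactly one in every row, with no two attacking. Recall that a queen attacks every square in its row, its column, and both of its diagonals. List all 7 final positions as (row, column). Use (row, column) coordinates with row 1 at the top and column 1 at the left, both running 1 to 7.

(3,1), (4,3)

(1,4) (2,6) (3,1) (4,3) (5,5) (6,7) (7,2)

Row 1: attacked by (3,1)→{1,3}; (4,3)→{3,6}. Safe: 2, 4, 5, 7. Place at column 4.
Row 2: attacked by (1,4)→{3,4,5}; (3,1)→{1,2}; (4,3)→{1,3,5}. Safe: 6, 7. Place at column 6.
Row 5: attacked by (1,4)→{4}; (2,6)→{3,6}; (3,1)→{1,3}; (4,3)→{2,3,4}. Safe: 5, 7. Place at column 5.
Row 6: attacked by (1,4)→{4}; (2,6)→{2,6}; (3,1)→{1,4}; (4,3)→{1,3,5}; (5,5)→{4,5,6}. Safe: 7. Place at column 7.
Row 7: attacked by (1,4)→{4}; (2,6)→{1,6}; (3,1)→{1,5}; (4,3)→{3,6}; (5,5)→{3,5,7}; (6,7)→{6,7}. Safe: 2. Place at column 2.
Columns [4, 6, 1, 3, 5, 7, 2], r−c [-3, -4, 2, 1, 0, -1, 5], r+c [5, 8, 4, 7, 10, 13, 9] are all distinct, so no two queens attack.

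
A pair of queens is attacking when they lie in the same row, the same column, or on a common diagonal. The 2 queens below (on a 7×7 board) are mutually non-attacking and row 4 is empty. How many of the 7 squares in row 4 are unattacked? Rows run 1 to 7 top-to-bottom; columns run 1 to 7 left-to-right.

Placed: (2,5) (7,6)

(2,5) attacks row 4 at column 5 and diagonals 3, 7.
(7,6) attacks row 4 at column 6 and diagonals 3.
Attacked columns: {3, 5, 6, 7}. Safe: {1, 2, 4}.

3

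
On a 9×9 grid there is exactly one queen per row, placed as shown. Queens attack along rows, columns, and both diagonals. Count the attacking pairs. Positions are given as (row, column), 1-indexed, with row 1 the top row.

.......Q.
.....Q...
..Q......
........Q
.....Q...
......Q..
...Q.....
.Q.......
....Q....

4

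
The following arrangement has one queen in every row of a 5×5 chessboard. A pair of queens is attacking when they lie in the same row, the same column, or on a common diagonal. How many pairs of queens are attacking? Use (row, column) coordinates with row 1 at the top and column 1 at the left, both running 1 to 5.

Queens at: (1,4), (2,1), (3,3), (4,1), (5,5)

3

Same column: (2,1)–(4,1) (column 1).
Same diagonal: (1,4)–(4,1) (|1−4| = |4−1| = 3); (3,3)–(5,5) (|3−5| = |3−5| = 2).
Total attacking pairs: 3.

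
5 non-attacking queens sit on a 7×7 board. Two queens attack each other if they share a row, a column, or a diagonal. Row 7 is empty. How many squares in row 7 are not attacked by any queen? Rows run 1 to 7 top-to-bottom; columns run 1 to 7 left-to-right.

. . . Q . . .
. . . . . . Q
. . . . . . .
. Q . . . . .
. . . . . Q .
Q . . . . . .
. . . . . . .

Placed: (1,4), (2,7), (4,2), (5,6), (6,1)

(1,4) attacks row 7 at column 4.
(2,7) attacks row 7 at column 7 and diagonals 2.
(4,2) attacks row 7 at column 2 and diagonals 5.
(5,6) attacks row 7 at column 6 and diagonals 4.
(6,1) attacks row 7 at column 1 and diagonals 2.
Attacked columns: {1, 2, 4, 5, 6, 7}. Safe: {3}.

1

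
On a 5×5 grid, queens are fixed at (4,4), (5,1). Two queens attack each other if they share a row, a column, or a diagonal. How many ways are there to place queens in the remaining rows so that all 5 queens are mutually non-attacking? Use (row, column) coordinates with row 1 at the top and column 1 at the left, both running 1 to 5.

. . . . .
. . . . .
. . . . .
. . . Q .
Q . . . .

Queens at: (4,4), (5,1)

1

Branch on row 1: col 2 → 0; col 3 → 1.
Sum: 0 + 1 = 1.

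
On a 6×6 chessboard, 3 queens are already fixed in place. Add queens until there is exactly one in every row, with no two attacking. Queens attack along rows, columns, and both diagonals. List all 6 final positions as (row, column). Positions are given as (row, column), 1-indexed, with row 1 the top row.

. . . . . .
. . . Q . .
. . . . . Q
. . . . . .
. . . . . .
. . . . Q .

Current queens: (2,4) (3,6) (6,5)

(1,2) (2,4) (3,6) (4,1) (5,3) (6,5)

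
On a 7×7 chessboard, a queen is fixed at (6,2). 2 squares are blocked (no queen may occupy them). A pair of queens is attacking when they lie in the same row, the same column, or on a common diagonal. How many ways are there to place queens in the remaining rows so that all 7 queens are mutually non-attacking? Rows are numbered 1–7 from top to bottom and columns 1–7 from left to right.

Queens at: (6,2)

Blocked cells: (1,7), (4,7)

Branch on row 1: col 1 → 1; col 3 → 1; col 4 → 0; col 5 → 1; col 6 → 1.
Sum: 1 + 1 + 0 + 1 + 1 = 4.

4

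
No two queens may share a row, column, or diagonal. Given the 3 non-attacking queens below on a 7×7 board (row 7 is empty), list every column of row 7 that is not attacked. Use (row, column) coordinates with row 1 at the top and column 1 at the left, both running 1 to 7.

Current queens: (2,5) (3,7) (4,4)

(2,5) attacks row 7 at column 5.
(3,7) attacks row 7 at column 7 and diagonals 3.
(4,4) attacks row 7 at column 4 and diagonals 1, 7.
Attacked columns: {1, 3, 4, 5, 7}. Safe: {2, 6}.

columns 2, 6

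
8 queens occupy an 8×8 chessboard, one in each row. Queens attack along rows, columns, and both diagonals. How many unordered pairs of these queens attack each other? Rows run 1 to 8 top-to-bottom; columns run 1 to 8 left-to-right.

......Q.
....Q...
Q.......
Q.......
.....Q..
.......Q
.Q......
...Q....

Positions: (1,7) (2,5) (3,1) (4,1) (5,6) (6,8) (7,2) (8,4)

Same column: (3,1)–(4,1) (column 1).
Total attacking pairs: 1.

1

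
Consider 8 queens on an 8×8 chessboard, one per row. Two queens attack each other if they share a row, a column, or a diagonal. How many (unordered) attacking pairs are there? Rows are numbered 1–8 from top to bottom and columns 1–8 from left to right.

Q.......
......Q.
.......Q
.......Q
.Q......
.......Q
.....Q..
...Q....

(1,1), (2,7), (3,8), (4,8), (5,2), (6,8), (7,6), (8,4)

5

Same column: (3,8)–(4,8) (column 8); (3,8)–(6,8) (column 8); (4,8)–(6,8) (column 8).
Same diagonal: (2,7)–(3,8) (|2−3| = |7−8| = 1); (4,8)–(8,4) (|4−8| = |8−4| = 4).
Total attacking pairs: 5.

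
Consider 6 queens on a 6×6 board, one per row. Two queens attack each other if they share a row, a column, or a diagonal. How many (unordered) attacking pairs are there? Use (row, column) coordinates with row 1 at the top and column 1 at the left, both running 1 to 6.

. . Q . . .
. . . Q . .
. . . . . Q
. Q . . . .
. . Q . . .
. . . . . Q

Same column: (1,3)–(5,3) (column 3); (3,6)–(6,6) (column 6).
Same diagonal: (1,3)–(2,4) (|1−2| = |3−4| = 1); (2,4)–(4,2) (|2−4| = |4−2| = 2); (4,2)–(5,3) (|4−5| = |2−3| = 1).
Total attacking pairs: 5.

5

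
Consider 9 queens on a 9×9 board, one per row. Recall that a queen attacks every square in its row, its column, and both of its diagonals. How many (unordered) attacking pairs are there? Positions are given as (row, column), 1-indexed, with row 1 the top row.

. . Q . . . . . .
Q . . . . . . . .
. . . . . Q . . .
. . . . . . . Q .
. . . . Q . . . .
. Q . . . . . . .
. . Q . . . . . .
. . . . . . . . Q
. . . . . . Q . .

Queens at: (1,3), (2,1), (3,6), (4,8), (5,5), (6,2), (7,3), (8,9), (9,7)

Same column: (1,3)–(7,3) (column 3).
Same diagonal: (5,5)–(7,3) (|5−7| = |5−3| = 2); (6,2)–(7,3) (|6−7| = |2−3| = 1).
Total attacking pairs: 3.

3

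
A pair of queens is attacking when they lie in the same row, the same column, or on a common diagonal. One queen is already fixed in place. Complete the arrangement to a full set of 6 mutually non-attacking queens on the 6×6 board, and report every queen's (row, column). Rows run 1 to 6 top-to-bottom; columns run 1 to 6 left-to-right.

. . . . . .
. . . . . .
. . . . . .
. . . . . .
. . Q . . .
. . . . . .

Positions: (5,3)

Row 1: attacked by (5,3)→{3}. Safe: 1, 2, 4, 5, 6. Place at column 2.
Row 2: attacked by (1,2)→{1,2,3}; (5,3)→{3,6}. Safe: 4, 5. Place at column 4.
Row 3: attacked by (1,2)→{2,4}; (2,4)→{3,4,5}; (5,3)→{1,3,5}. Safe: 6. Place at column 6.
Row 4: attacked by (1,2)→{2,5}; (2,4)→{2,4,6}; (3,6)→{5,6}; (5,3)→{2,3,4}. Safe: 1. Place at column 1.
Row 6: attacked by (1,2)→{2}; (2,4)→{4}; (3,6)→{3,6}; (4,1)→{1,3}; (5,3)→{2,3,4}. Safe: 5. Place at column 5.
Columns [2, 4, 6, 1, 3, 5], r−c [-1, -2, -3, 3, 2, 1], r+c [3, 6, 9, 5, 8, 11] are all distinct, so no two queens attack.

(1,2) (2,4) (3,6) (4,1) (5,3) (6,5)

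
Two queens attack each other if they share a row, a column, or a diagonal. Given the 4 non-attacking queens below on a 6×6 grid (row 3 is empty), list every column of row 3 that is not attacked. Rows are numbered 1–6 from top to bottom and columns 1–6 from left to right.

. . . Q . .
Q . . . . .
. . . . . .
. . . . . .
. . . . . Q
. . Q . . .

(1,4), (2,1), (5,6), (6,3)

(1,4) attacks row 3 at column 4 and diagonals 2, 6.
(2,1) attacks row 3 at column 1 and diagonals 2.
(5,6) attacks row 3 at column 6 and diagonals 4.
(6,3) attacks row 3 at column 3 and diagonals 6.
Attacked columns: {1, 2, 3, 4, 6}. Safe: {5}.

columns 5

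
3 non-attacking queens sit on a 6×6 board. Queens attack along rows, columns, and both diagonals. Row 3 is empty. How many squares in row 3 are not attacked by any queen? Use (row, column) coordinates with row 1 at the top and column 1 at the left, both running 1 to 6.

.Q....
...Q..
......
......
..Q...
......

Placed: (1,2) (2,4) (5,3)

1

(1,2) attacks row 3 at column 2 and diagonals 4.
(2,4) attacks row 3 at column 4 and diagonals 3, 5.
(5,3) attacks row 3 at column 3 and diagonals 1, 5.
Attacked columns: {1, 2, 3, 4, 5}. Safe: {6}.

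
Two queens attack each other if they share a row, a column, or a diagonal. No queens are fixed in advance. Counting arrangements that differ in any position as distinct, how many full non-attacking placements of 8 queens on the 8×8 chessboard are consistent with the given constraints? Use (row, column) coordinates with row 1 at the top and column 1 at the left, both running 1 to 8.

92

Branch on row 1: col 1 → 4; col 2 → 8; col 3 → 16; col 4 → 18; col 5 → 18; col 6 → 16; col 7 → 8; col 8 → 4.
Sum: 4 + 8 + 16 + 18 + 18 + 16 + 8 + 4 = 92.
(This is the classic 8-queens count.)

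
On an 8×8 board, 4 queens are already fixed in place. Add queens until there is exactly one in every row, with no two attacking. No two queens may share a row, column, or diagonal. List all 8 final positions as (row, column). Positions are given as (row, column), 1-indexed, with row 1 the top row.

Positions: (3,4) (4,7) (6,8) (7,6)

(1,5) (2,2) (3,4) (4,7) (5,3) (6,8) (7,6) (8,1)

Row 1: attacked by (3,4)→{2,4,6}; (4,7)→{4,7}; (6,8)→{3,8}; (7,6)→{6}. Safe: 1, 5. Place at column 5.
Row 2: attacked by (1,5)→{4,5,6}; (3,4)→{3,4,5}; (4,7)→{5,7}; (6,8)→{4,8}; (7,6)→{1,6}. Safe: 2. Place at column 2.
Row 5: attacked by (1,5)→{1,5}; (2,2)→{2,5}; (3,4)→{2,4,6}; (4,7)→{6,7,8}; (6,8)→{7,8}; (7,6)→{4,6,8}. Safe: 3. Place at column 3.
Row 8: attacked by (1,5)→{5}; (2,2)→{2,8}; (3,4)→{4}; (4,7)→{3,7}; (5,3)→{3,6}; (6,8)→{6,8}; (7,6)→{5,6,7}. Safe: 1. Place at column 1.
Columns [5, 2, 4, 7, 3, 8, 6, 1], r−c [-4, 0, -1, -3, 2, -2, 1, 7], r+c [6, 4, 7, 11, 8, 14, 13, 9] are all distinct, so no two queens attack.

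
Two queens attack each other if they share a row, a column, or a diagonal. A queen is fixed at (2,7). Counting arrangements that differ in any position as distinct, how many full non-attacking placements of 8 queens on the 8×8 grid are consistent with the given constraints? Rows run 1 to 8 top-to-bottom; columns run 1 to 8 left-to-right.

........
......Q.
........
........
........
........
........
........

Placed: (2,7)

16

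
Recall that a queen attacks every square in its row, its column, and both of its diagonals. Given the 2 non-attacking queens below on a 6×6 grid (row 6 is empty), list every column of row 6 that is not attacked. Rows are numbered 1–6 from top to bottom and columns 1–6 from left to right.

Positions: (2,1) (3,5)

(2,1) attacks row 6 at column 1 and diagonals 5.
(3,5) attacks row 6 at column 5 and diagonals 2.
Attacked columns: {1, 2, 5}. Safe: {3, 4, 6}.

columns 3, 4, 6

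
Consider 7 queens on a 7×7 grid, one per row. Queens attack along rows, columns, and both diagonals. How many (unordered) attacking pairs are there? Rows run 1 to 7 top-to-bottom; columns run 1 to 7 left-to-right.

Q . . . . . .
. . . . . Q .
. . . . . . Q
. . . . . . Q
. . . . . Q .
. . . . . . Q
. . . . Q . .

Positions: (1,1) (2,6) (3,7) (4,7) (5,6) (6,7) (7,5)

7

Same column: (2,6)–(5,6) (column 6); (3,7)–(4,7) (column 7); (3,7)–(6,7) (column 7); (4,7)–(6,7) (column 7).
Same diagonal: (2,6)–(3,7) (|2−3| = |6−7| = 1); (4,7)–(5,6) (|4−5| = |7−6| = 1); (5,6)–(6,7) (|5−6| = |6−7| = 1).
Total attacking pairs: 7.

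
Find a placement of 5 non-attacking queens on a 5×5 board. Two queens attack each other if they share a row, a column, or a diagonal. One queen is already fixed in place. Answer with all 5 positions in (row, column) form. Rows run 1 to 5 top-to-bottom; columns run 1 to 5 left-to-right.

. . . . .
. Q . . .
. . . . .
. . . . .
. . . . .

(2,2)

Row 1: attacked by (2,2)→{1,2,3}. Safe: 4, 5. Place at column 4.
Row 3: attacked by (1,4)→{2,4}; (2,2)→{1,2,3}. Safe: 5. Place at column 5.
Row 4: attacked by (1,4)→{1,4}; (2,2)→{2,4}; (3,5)→{4,5}. Safe: 3. Place at column 3.
Row 5: attacked by (1,4)→{4}; (2,2)→{2,5}; (3,5)→{3,5}; (4,3)→{2,3,4}. Safe: 1. Place at column 1.
Columns [4, 2, 5, 3, 1], r−c [-3, 0, -2, 1, 4], r+c [5, 4, 8, 7, 6] are all distinct, so no two queens attack.

(1,4) (2,2) (3,5) (4,3) (5,1)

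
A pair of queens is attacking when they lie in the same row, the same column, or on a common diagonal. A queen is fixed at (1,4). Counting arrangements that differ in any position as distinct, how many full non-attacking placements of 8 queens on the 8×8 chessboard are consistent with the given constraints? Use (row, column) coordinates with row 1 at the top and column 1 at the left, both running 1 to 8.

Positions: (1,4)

18

Branch on row 2: col 1 → 2; col 2 → 6; col 6 → 3; col 7 → 4; col 8 → 3.
Sum: 2 + 6 + 3 + 4 + 3 = 18.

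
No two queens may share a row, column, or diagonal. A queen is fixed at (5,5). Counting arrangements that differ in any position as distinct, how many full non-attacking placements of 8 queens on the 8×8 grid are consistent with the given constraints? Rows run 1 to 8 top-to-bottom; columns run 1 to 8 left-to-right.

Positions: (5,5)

8

Branch on row 1: col 2 → 0; col 3 → 3; col 4 → 1; col 6 → 3; col 7 → 1; col 8 → 0.
Sum: 0 + 3 + 1 + 3 + 1 + 0 = 8.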